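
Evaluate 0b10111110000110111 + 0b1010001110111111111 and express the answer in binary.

Add column by column in base 2, right to left:
  1+1 = 0 carry 1
  1+1+1 = 1 carry 1
  1+1+1 = 1 carry 1
  0+1+1 = 0 carry 1
  1+1+1 = 1 carry 1
  1+1+1 = 1 carry 1
  0+1+1 = 0 carry 1
  0+1+1 = 0 carry 1
  0+1+1 = 0 carry 1
  0+0+1 = 1
  1+1 = 0 carry 1
  1+1+1 = 1 carry 1
  1+1+1 = 1 carry 1
  1+0+1 = 0 carry 1
  1+0+1 = 0 carry 1
  0+0+1 = 1
  1+1 = 0 carry 1
  0+0+1 = 1
  0+1 = 1

0b1101001101000110110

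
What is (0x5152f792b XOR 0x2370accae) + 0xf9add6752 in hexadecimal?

0x16bd031cd7

First 0x5152f792b XOR 0x2370accae = 0x72225b585.
Add column by column in base 16, right to left:
  5+2 = 7
  8+5 = d
  5+7 = c
  b+6 = 1 carry 1
  5+d+1 = 3 carry 1
  2+d+1 = 0 carry 1
  2+a+1 = d
  2+9 = b
  7+f = 6 carry 1
  final carry 1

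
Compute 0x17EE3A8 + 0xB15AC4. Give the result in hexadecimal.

0x2303E6C

Add column by column in base 16, right to left:
  8+4 = C
  A+C = 6 carry 1
  3+A+1 = E
  E+5 = 3 carry 1
  E+1+1 = 0 carry 1
  7+B+1 = 3 carry 1
  1+0+1 = 2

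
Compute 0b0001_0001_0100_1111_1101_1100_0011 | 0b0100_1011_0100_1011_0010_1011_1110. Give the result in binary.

0b0101101101001111111111111111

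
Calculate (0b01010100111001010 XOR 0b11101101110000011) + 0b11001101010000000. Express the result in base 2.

First 0b01010100111001010 XOR 0b11101101110000011 = 0b10111001001001001.
Add column by column in base 2, right to left:
  1+0 = 1
  0+0 = 0
  0+0 = 0
  1+0 = 1
  0+0 = 0
  0+0 = 0
  1+0 = 1
  0+1 = 1
  0+0 = 0
  1+1 = 0 carry 1
  0+0+1 = 1
  0+1 = 1
  1+1 = 0 carry 1
  1+0+1 = 0 carry 1
  1+0+1 = 0 carry 1
  0+1+1 = 0 carry 1
  1+1+1 = 1 carry 1
  final carry 1

0b110000110011001001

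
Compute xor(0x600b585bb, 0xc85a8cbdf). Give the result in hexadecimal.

0xa851d4e64

XOR each hex digit independently (no carries):
  6^c=a, 0^8=8, 0^5=5, b^a=1, 5^8=d, 8^c=4, 5^b=e, b^d=6, b^f=4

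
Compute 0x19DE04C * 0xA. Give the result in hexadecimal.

0x102AC2F8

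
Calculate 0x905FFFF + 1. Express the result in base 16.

0x9060000

The trailing 4 digits are F (max in base 16), so adding 1 cascades: they roll to 0 and the next digit up increments.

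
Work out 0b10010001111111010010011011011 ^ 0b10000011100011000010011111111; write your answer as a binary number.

0b00010010011100010000000100100

XOR bit by bit (1 where the bits differ):
  10010001111111010010011011011
^ 10000011100011000010011111111
= 00010010011100010000000100100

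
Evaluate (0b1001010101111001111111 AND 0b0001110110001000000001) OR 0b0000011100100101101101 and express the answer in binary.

0b1011100101101101101

0b1001010101111001111111 AND 0b0001110110001000000001 = 0b0001010100001000000001.
Then OR with 0b0000011100100101101101.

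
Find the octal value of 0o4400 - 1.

0o4377

The trailing 2 digits are 0, so subtracting 1 borrows through: they become 7 and the next digit up decrements.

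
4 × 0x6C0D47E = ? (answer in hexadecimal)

Multiply each base-16 digit by 4, carrying:
  E×4 = 56 → write 8 carry 3
  7×4+3 = 31 → write F carry 1
  4×4+1 = 17 → write 1 carry 1
  D×4+1 = 53 → write 5 carry 3
  0×4+3 = 3 → write 3
  C×4 = 48 → write 0 carry 3
  6×4+3 = 27 → write B carry 1
  remaining carry: 1

0x1B0351F8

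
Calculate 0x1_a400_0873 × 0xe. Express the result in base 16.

0x16f800764a

Multiply each base-16 digit by 14, carrying:
  3×14 = 42 → write a carry 2
  7×14+2 = 100 → write 4 carry 6
  8×14+6 = 118 → write 6 carry 7
  0×14+7 = 7 → write 7
  0×14 = 0 → write 0
  0×14 = 0 → write 0
  4×14 = 56 → write 8 carry 3
  a×14+3 = 143 → write f carry 8
  1×14+8 = 22 → write 6 carry 1
  remaining carry: 1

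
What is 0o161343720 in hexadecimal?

Each octal digit is 3 bits: 1=001 6=110 1=001 3=011 4=100 3=011 7=111 2=010 0=000.
Group the bits into nibbles: 0001 1100 0101 1100 0111 1101 0000 → 1C5C7D0.

0x1C5C7D0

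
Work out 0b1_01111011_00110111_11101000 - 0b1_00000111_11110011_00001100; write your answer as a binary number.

0b11100110100010011011100

Subtract column by column in base 2:
  0-0 → 0
  0-0 → 0
  0-1 → 1 (borrow)
  1-1-1 → 1 (borrow)
  0-0-1 → 1 (borrow)
  1-0-1 → 0
  1-0 → 1
  1-0 → 1
  1-1 → 0
  1-1 → 0
  1-0 → 1
  0-0 → 0
  1-1 → 0
  1-1 → 0
  0-1 → 1 (borrow)
  0-1-1 → 0 (borrow)
  1-1-1 → 1 (borrow)
  1-1-1 → 1 (borrow)
  0-1-1 → 0 (borrow)
  1-0-1 → 0
  1-0 → 1
  1-0 → 1
  1-0 → 1
  0-0 → 0
  1-1 → 0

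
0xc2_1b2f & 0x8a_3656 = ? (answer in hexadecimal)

0x821206

AND each hex digit independently (no carries):
  c&8=8, 2&a=2, 1&3=1, b&6=2, 2&5=0, f&6=6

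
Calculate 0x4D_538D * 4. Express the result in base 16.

0x1354E34

Multiply each base-16 digit by 4, carrying:
  D×4 = 52 → write 4 carry 3
  8×4+3 = 35 → write 3 carry 2
  3×4+2 = 14 → write E
  5×4 = 20 → write 4 carry 1
  D×4+1 = 53 → write 5 carry 3
  4×4+3 = 19 → write 3 carry 1
  remaining carry: 1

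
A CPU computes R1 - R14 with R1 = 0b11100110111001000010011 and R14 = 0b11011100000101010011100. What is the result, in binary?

0b1010110011101110111

Subtract column by column in base 2:
  1-0 → 1
  1-0 → 1
  0-1 → 1 (borrow)
  0-1-1 → 0 (borrow)
  1-1-1 → 1 (borrow)
  0-0-1 → 1 (borrow)
  0-0-1 → 1 (borrow)
  0-1-1 → 0 (borrow)
  0-0-1 → 1 (borrow)
  1-1-1 → 1 (borrow)
  0-0-1 → 1 (borrow)
  0-1-1 → 0 (borrow)
  1-0-1 → 0
  1-0 → 1
  1-0 → 1
  0-0 → 0
  1-0 → 1
  1-1 → 0
  0-1 → 1 (borrow)
  0-1-1 → 0 (borrow)
  1-0-1 → 0
  1-1 → 0
  1-1 → 0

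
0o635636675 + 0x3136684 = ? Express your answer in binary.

0b1001100010101010010001000001

0o635636675 = 0b110011101110011110110111101 in binary.
0x3136684 = 0b11000100110110011010000100 in binary.
Add column by column in base 2, right to left:
  1+0 = 1
  0+0 = 0
  1+1 = 0 carry 1
  1+0+1 = 0 carry 1
  1+0+1 = 0 carry 1
  1+0+1 = 0 carry 1
  0+0+1 = 1
  1+1 = 0 carry 1
  1+0+1 = 0 carry 1
  0+1+1 = 0 carry 1
  1+1+1 = 1 carry 1
  1+0+1 = 0 carry 1
  1+0+1 = 0 carry 1
  1+1+1 = 1 carry 1
  0+1+1 = 0 carry 1
  0+0+1 = 1
  1+1 = 0 carry 1
  1+1+1 = 1 carry 1
  1+0+1 = 0 carry 1
  0+0+1 = 1
  1+1 = 0 carry 1
  1+0+1 = 0 carry 1
  1+0+1 = 0 carry 1
  0+0+1 = 1
  0+1 = 1
  1+1 = 0 carry 1
  1+0+1 = 0 carry 1
  final carry 1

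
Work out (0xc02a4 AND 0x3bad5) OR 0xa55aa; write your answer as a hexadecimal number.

0xc02a4 AND 0x3bad5 = 0x00284.
Then OR with 0xa55aa.

0xa57ae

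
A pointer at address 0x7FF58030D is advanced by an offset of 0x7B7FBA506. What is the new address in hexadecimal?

Add column by column in base 16, right to left:
  D+6 = 3 carry 1
  0+0+1 = 1
  3+5 = 8
  0+A = A
  8+B = 3 carry 1
  5+F+1 = 5 carry 1
  F+7+1 = 7 carry 1
  F+B+1 = B carry 1
  7+7+1 = F

0xFB753A813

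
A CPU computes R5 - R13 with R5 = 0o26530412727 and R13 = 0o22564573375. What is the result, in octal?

0o3743617332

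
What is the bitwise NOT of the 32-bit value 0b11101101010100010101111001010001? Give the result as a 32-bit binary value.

0b00010010101011101010000110101110

Invert each bit: 11101101010100010101111001010001 → 00010010101011101010000110101110.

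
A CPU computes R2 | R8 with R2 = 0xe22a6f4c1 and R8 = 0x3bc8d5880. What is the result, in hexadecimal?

OR each hex digit independently (no carries):
  e|3=f, 2|b=b, 2|c=e, a|8=a, 6|d=f, f|5=f, 4|8=c, c|8=c, 1|0=1

0xfbeaffcc1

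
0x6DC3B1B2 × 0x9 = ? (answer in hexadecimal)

0x3DBE13F42

Multiply each base-16 digit by 9, carrying:
  2×9 = 18 → write 2 carry 1
  B×9+1 = 100 → write 4 carry 6
  1×9+6 = 15 → write F
  B×9 = 99 → write 3 carry 6
  3×9+6 = 33 → write 1 carry 2
  C×9+2 = 110 → write E carry 6
  D×9+6 = 123 → write B carry 7
  6×9+7 = 61 → write D carry 3
  remaining carry: 3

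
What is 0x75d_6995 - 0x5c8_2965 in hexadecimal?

Subtract column by column in base 16:
  5-5 → 0
  9-6 → 3
  9-9 → 0
  6-2 → 4
  d-8 → 5
  5-c → 9 (borrow)
  7-5-1 → 1

0x1954030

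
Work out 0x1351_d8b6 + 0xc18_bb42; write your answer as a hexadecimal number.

Add column by column in base 16, right to left:
  6+2 = 8
  b+4 = f
  8+b = 3 carry 1
  d+b+1 = 9 carry 1
  1+8+1 = a
  5+1 = 6
  3+c = f
  1+0 = 1

0x1f6a93f8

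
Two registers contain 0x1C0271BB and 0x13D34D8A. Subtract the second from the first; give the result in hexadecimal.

Subtract column by column in base 16:
  B-A → 1
  B-8 → 3
  1-D → 4 (borrow)
  7-4-1 → 2
  2-3 → F (borrow)
  0-D-1 → 2 (borrow)
  C-3-1 → 8
  1-1 → 0

0x82F2431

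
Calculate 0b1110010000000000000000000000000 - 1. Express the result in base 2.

0b1110001111111111111111111111111

The trailing 25 digits are 0, so subtracting 1 borrows through: they become 1 and the next digit up decrements.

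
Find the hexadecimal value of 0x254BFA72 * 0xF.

Multiply each base-16 digit by 15, carrying:
  2×15 = 30 → write E carry 1
  7×15+1 = 106 → write A carry 6
  A×15+6 = 156 → write C carry 9
  F×15+9 = 234 → write A carry 14
  B×15+14 = 179 → write 3 carry 11
  4×15+11 = 71 → write 7 carry 4
  5×15+4 = 79 → write F carry 4
  2×15+4 = 34 → write 2 carry 2
  remaining carry: 2

0x22F73ACAE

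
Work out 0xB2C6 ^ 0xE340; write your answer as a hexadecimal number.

0x5186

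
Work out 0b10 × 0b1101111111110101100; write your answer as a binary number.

Multiply each base-2 digit by 2, carrying:
  0×2 = 0 → write 0
  0×2 = 0 → write 0
  1×2 = 2 → write 0 carry 1
  1×2+1 = 3 → write 1 carry 1
  0×2+1 = 1 → write 1
  1×2 = 2 → write 0 carry 1
  0×2+1 = 1 → write 1
  1×2 = 2 → write 0 carry 1
  1×2+1 = 3 → write 1 carry 1
  1×2+1 = 3 → write 1 carry 1
  1×2+1 = 3 → write 1 carry 1
  1×2+1 = 3 → write 1 carry 1
  1×2+1 = 3 → write 1 carry 1
  1×2+1 = 3 → write 1 carry 1
  1×2+1 = 3 → write 1 carry 1
  1×2+1 = 3 → write 1 carry 1
  0×2+1 = 1 → write 1
  1×2 = 2 → write 0 carry 1
  1×2+1 = 3 → write 1 carry 1
  remaining carry: 1

0b11011111111101011000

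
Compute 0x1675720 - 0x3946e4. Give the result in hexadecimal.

0x12e103c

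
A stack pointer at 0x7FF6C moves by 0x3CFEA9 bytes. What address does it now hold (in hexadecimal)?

0x44FE15

Add column by column in base 16, right to left:
  C+9 = 5 carry 1
  6+A+1 = 1 carry 1
  F+E+1 = E carry 1
  F+F+1 = F carry 1
  7+C+1 = 4 carry 1
  0+3+1 = 4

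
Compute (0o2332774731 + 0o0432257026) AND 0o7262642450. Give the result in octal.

0o2260242450

Add column by column in base 8, right to left:
  1+6 = 7
  3+2 = 5
  7+0 = 7
  4+7 = 3 carry 1
  7+5+1 = 5 carry 1
  7+2+1 = 2 carry 1
  2+2+1 = 5
  3+3 = 6
  3+4 = 7
  2+0 = 2
Sum = 0o2765253757; now AND with 0o7262642450:
  2&7=2, 7&2=2, 6&6=6, 5&2=0, 2&6=2, 5&4=4, 3&2=2, 7&4=4, 5&5=5, 7&0=0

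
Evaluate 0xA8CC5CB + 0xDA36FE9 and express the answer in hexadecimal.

Add column by column in base 16, right to left:
  B+9 = 4 carry 1
  C+E+1 = B carry 1
  5+F+1 = 5 carry 1
  C+6+1 = 3 carry 1
  C+3+1 = 0 carry 1
  8+A+1 = 3 carry 1
  A+D+1 = 8 carry 1
  final carry 1

0x183035B4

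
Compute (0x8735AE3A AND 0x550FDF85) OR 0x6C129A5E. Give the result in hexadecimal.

0x6D179E5E

0x8735AE3A AND 0x550FDF85 = 0x05058E00.
Then OR with 0x6C129A5E.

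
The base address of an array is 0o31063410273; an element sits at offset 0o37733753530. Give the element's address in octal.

0o71017364023

Add column by column in base 8, right to left:
  3+0 = 3
  7+3 = 2 carry 1
  2+5+1 = 0 carry 1
  0+3+1 = 4
  1+5 = 6
  4+7 = 3 carry 1
  3+3+1 = 7
  6+3 = 1 carry 1
  0+7+1 = 0 carry 1
  1+7+1 = 1 carry 1
  3+3+1 = 7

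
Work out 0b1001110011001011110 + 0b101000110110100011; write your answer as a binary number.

0b1110111010000000001

Add column by column in base 2, right to left:
  0+1 = 1
  1+1 = 0 carry 1
  1+0+1 = 0 carry 1
  1+0+1 = 0 carry 1
  1+0+1 = 0 carry 1
  0+1+1 = 0 carry 1
  1+0+1 = 0 carry 1
  0+1+1 = 0 carry 1
  0+1+1 = 0 carry 1
  1+0+1 = 0 carry 1
  1+1+1 = 1 carry 1
  0+1+1 = 0 carry 1
  0+0+1 = 1
  1+0 = 1
  1+0 = 1
  1+1 = 0 carry 1
  0+0+1 = 1
  0+1 = 1
  1+0 = 1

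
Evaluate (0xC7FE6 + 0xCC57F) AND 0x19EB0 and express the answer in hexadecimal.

0x10420

Add column by column in base 16, right to left:
  6+F = 5 carry 1
  E+7+1 = 6 carry 1
  F+5+1 = 5 carry 1
  7+C+1 = 4 carry 1
  C+C+1 = 9 carry 1
  final carry 1
Sum = 0x194565; now AND with 0x19EB0:
  1&0=0, 9&1=1, 4&9=0, 5&E=4, 6&B=2, 5&0=0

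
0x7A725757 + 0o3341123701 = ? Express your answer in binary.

0b10010101111101101111111100011000

0x7A725757 = 0b1111010011100100101011101010111 in binary.
0o3341123701 = 0b11011100001001010011111000001 in binary.
Add column by column in base 2, right to left:
  1+1 = 0 carry 1
  1+0+1 = 0 carry 1
  1+0+1 = 0 carry 1
  0+0+1 = 1
  1+0 = 1
  0+0 = 0
  1+1 = 0 carry 1
  0+1+1 = 0 carry 1
  1+1+1 = 1 carry 1
  1+1+1 = 1 carry 1
  1+1+1 = 1 carry 1
  0+0+1 = 1
  1+0 = 1
  0+1 = 1
  1+0 = 1
  0+1 = 1
  0+0 = 0
  1+0 = 1
  0+1 = 1
  0+0 = 0
  1+0 = 1
  1+0 = 1
  1+0 = 1
  0+1 = 1
  0+1 = 1
  1+1 = 0 carry 1
  0+0+1 = 1
  1+1 = 0 carry 1
  1+1+1 = 1 carry 1
  1+0+1 = 0 carry 1
  1+0+1 = 0 carry 1
  final carry 1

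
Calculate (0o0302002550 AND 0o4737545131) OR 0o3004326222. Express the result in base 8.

0o3306326332

0o0302002550 AND 0o4737545131 = 0o0302000110.
Then OR with 0o3004326222.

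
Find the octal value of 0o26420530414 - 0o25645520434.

0o553007760

Subtract column by column in base 8:
  4-4 → 0
  1-3 → 6 (borrow)
  4-4-1 → 7 (borrow)
  0-0-1 → 7 (borrow)
  3-2-1 → 0
  5-5 → 0
  0-5 → 3 (borrow)
  2-4-1 → 5 (borrow)
  4-6-1 → 5 (borrow)
  6-5-1 → 0
  2-2 → 0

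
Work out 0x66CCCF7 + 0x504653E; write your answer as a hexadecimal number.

Add column by column in base 16, right to left:
  7+E = 5 carry 1
  F+3+1 = 3 carry 1
  C+5+1 = 2 carry 1
  C+6+1 = 3 carry 1
  C+4+1 = 1 carry 1
  6+0+1 = 7
  6+5 = B

0xB713235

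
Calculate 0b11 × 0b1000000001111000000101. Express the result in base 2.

0b11000000101101000001111

Multiply each base-2 digit by 3, carrying:
  1×3 = 3 → write 1 carry 1
  0×3+1 = 1 → write 1
  1×3 = 3 → write 1 carry 1
  0×3+1 = 1 → write 1
  0×3 = 0 → write 0
  0×3 = 0 → write 0
  0×3 = 0 → write 0
  0×3 = 0 → write 0
  0×3 = 0 → write 0
  1×3 = 3 → write 1 carry 1
  1×3+1 = 4 → write 0 carry 2
  1×3+2 = 5 → write 1 carry 2
  1×3+2 = 5 → write 1 carry 2
  0×3+2 = 2 → write 0 carry 1
  0×3+1 = 1 → write 1
  0×3 = 0 → write 0
  0×3 = 0 → write 0
  0×3 = 0 → write 0
  0×3 = 0 → write 0
  0×3 = 0 → write 0
  0×3 = 0 → write 0
  1×3 = 3 → write 1 carry 1
  remaining carry: 1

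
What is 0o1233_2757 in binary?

0b1010011011010111101111

Each octal digit is 3 bits: 1=001 2=010 3=011 3=011 2=010 7=111 5=101 7=111.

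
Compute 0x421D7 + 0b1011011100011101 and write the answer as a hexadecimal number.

0b1011011100011101 = 0xB71D in hexadecimal.
Add column by column in base 16, right to left:
  7+D = 4 carry 1
  D+1+1 = F
  1+7 = 8
  2+B = D
  4+0 = 4

0x4D8F4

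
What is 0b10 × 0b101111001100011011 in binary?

0b1011110011000110110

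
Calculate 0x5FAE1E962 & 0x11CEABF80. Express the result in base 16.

0x118E0A900

AND each hex digit independently (no carries):
  5&1=1, F&1=1, A&C=8, E&E=E, 1&A=0, E&B=A, 9&F=9, 6&8=0, 2&0=0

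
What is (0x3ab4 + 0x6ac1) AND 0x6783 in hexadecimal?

Add column by column in base 16, right to left:
  4+1 = 5
  b+c = 7 carry 1
  a+a+1 = 5 carry 1
  3+6+1 = a
Sum = 0xa575; now AND with 0x6783:
  a&6=2, 5&7=5, 7&8=0, 5&3=1

0x2501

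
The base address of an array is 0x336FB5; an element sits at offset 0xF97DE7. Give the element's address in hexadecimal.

Add column by column in base 16, right to left:
  5+7 = C
  B+E = 9 carry 1
  F+D+1 = D carry 1
  6+7+1 = E
  3+9 = C
  3+F = 2 carry 1
  final carry 1

0x12CED9C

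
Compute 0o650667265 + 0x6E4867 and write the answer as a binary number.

0b111000100011011011100011100

0o650667265 = 0b110101000110110111010110101 in binary.
0x6E4867 = 0b11011100100100001100111 in binary.
Add column by column in base 2, right to left:
  1+1 = 0 carry 1
  0+1+1 = 0 carry 1
  1+1+1 = 1 carry 1
  0+0+1 = 1
  1+0 = 1
  1+1 = 0 carry 1
  0+1+1 = 0 carry 1
  1+0+1 = 0 carry 1
  0+0+1 = 1
  1+0 = 1
  1+0 = 1
  1+1 = 0 carry 1
  0+0+1 = 1
  1+0 = 1
  1+1 = 0 carry 1
  0+0+1 = 1
  1+0 = 1
  1+1 = 0 carry 1
  0+1+1 = 0 carry 1
  0+1+1 = 0 carry 1
  0+0+1 = 1
  1+1 = 0 carry 1
  0+1+1 = 0 carry 1
  1+0+1 = 0 carry 1
  0+0+1 = 1
  1+0 = 1
  1+0 = 1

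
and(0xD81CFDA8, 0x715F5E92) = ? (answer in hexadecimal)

AND each hex digit independently (no carries):
  D&7=5, 8&1=0, 1&5=1, C&F=C, F&5=5, D&E=C, A&9=8, 8&2=0

0x501C5C80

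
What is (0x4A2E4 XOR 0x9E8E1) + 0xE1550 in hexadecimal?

First 0x4A2E4 XOR 0x9E8E1 = 0xD4A05.
Add column by column in base 16, right to left:
  5+0 = 5
  0+5 = 5
  A+5 = F
  4+1 = 5
  D+E = B carry 1
  final carry 1

0x1B5F55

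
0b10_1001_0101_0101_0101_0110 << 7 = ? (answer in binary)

0b10100101010101010101100000000

Left shift by 7: append 7 zero bits.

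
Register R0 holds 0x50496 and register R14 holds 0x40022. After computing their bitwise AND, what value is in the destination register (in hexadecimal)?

0x40002

AND each hex digit independently (no carries):
  5&4=4, 0&0=0, 4&0=0, 9&2=0, 6&2=2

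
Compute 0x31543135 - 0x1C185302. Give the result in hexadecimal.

0x153BDE33

Subtract column by column in base 16:
  5-2 → 3
  3-0 → 3
  1-3 → E (borrow)
  3-5-1 → D (borrow)
  4-8-1 → B (borrow)
  5-1-1 → 3
  1-C → 5 (borrow)
  3-1-1 → 1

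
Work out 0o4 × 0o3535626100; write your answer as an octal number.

0o16567130400

Multiply each base-8 digit by 4, carrying:
  0×4 = 0 → write 0
  0×4 = 0 → write 0
  1×4 = 4 → write 4
  6×4 = 24 → write 0 carry 3
  2×4+3 = 11 → write 3 carry 1
  6×4+1 = 25 → write 1 carry 3
  5×4+3 = 23 → write 7 carry 2
  3×4+2 = 14 → write 6 carry 1
  5×4+1 = 21 → write 5 carry 2
  3×4+2 = 14 → write 6 carry 1
  remaining carry: 1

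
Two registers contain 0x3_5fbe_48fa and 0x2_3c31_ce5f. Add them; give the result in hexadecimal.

Add column by column in base 16, right to left:
  a+f = 9 carry 1
  f+5+1 = 5 carry 1
  8+e+1 = 7 carry 1
  4+c+1 = 1 carry 1
  e+1+1 = 0 carry 1
  b+3+1 = f
  f+c = b carry 1
  5+3+1 = 9
  3+2 = 5

0x59bf01759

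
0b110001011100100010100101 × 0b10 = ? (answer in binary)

Multiply each base-2 digit by 2, carrying:
  1×2 = 2 → write 0 carry 1
  0×2+1 = 1 → write 1
  1×2 = 2 → write 0 carry 1
  0×2+1 = 1 → write 1
  0×2 = 0 → write 0
  1×2 = 2 → write 0 carry 1
  0×2+1 = 1 → write 1
  1×2 = 2 → write 0 carry 1
  0×2+1 = 1 → write 1
  0×2 = 0 → write 0
  0×2 = 0 → write 0
  1×2 = 2 → write 0 carry 1
  0×2+1 = 1 → write 1
  0×2 = 0 → write 0
  1×2 = 2 → write 0 carry 1
  1×2+1 = 3 → write 1 carry 1
  1×2+1 = 3 → write 1 carry 1
  0×2+1 = 1 → write 1
  1×2 = 2 → write 0 carry 1
  0×2+1 = 1 → write 1
  0×2 = 0 → write 0
  0×2 = 0 → write 0
  1×2 = 2 → write 0 carry 1
  1×2+1 = 3 → write 1 carry 1
  remaining carry: 1

0b1100010111001000101001010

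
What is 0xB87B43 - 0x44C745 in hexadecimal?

0x73B3FE

Subtract column by column in base 16:
  3-5 → E (borrow)
  4-4-1 → F (borrow)
  B-7-1 → 3
  7-C → B (borrow)
  8-4-1 → 3
  B-4 → 7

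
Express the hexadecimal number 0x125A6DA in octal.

Expand each hex digit to 4 bits: 1=0001 2=0010 5=0101 A=1010 6=0110 D=1101 A=1010.
Group the bits in threes: 001 001 001 011 010 011 011 011 010 → 111323332.

0o111323332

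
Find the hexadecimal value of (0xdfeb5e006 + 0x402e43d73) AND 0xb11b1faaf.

0x201901829

Add column by column in base 16, right to left:
  6+3 = 9
  0+7 = 7
  0+d = d
  e+3 = 1 carry 1
  5+4+1 = a
  b+e = 9 carry 1
  e+2+1 = 1 carry 1
  f+0+1 = 0 carry 1
  d+4+1 = 2 carry 1
  final carry 1
Sum = 0x12019a1d79; now AND with 0xb11b1faaf:
  1&0=0, 2&b=2, 0&1=0, 1&1=1, 9&b=9, a&1=0, 1&f=1, d&a=8, 7&a=2, 9&f=9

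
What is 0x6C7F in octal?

Expand each hex digit to 4 bits: 6=0110 C=1100 7=0111 F=1111.
Group the bits in threes: 110 110 001 111 111 → 66177.

0o66177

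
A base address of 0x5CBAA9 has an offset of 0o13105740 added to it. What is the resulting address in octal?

0o42243211

0x5CBAA9 = 0o27135251 in octal.
Add column by column in base 8, right to left:
  1+0 = 1
  5+4 = 1 carry 1
  2+7+1 = 2 carry 1
  5+5+1 = 3 carry 1
  3+0+1 = 4
  1+1 = 2
  7+3 = 2 carry 1
  2+1+1 = 4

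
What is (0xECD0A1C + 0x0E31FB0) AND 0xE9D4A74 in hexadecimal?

Add column by column in base 16, right to left:
  C+0 = C
  1+B = C
  A+F = 9 carry 1
  0+1+1 = 2
  D+3 = 0 carry 1
  C+E+1 = B carry 1
  E+0+1 = F
Sum = 0xFB029CC; now AND with 0xE9D4A74:
  F&E=E, B&9=9, 0&D=0, 2&4=0, 9&A=8, C&7=4, C&4=4

0xE900844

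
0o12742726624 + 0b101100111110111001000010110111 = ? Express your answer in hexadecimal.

0x84873e4b

0o12742726624 = 0x578bad94 in hexadecimal.
0b101100111110111001000010110111 = 0x2cfb90b7 in hexadecimal.
Add column by column in base 16, right to left:
  4+7 = b
  9+b = 4 carry 1
  d+0+1 = e
  a+9 = 3 carry 1
  b+b+1 = 7 carry 1
  8+f+1 = 8 carry 1
  7+c+1 = 4 carry 1
  5+2+1 = 8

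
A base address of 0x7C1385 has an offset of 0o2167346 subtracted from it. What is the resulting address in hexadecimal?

0x73249F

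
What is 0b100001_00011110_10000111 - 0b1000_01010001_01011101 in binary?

Subtract column by column in base 2:
  1-1 → 0
  1-0 → 1
  1-1 → 0
  0-1 → 1 (borrow)
  0-1-1 → 0 (borrow)
  0-0-1 → 1 (borrow)
  0-1-1 → 0 (borrow)
  1-0-1 → 0
  0-1 → 1 (borrow)
  1-0-1 → 0
  1-0 → 1
  1-0 → 1
  1-1 → 0
  0-0 → 0
  0-1 → 1 (borrow)
  0-0-1 → 1 (borrow)
  1-0-1 → 0
  0-0 → 0
  0-0 → 0
  0-1 → 1 (borrow)
  0-0-1 → 1 (borrow)
  1-0-1 → 0

0b110001100110100101010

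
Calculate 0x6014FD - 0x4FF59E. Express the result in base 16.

Subtract column by column in base 16:
  D-E → F (borrow)
  F-9-1 → 5
  4-5 → F (borrow)
  1-F-1 → 1 (borrow)
  0-F-1 → 0 (borrow)
  6-4-1 → 1

0x101F5F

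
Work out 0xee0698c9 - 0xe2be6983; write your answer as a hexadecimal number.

Subtract column by column in base 16:
  9-3 → 6
  c-8 → 4
  8-9 → f (borrow)
  9-6-1 → 2
  6-e → 8 (borrow)
  0-b-1 → 4 (borrow)
  e-2-1 → b
  e-e → 0

0xb482f46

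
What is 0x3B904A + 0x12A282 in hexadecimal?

0x4E32CC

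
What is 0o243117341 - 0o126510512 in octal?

Subtract column by column in base 8:
  1-2 → 7 (borrow)
  4-1-1 → 2
  3-5 → 6 (borrow)
  7-0-1 → 6
  1-1 → 0
  1-5 → 4 (borrow)
  3-6-1 → 4 (borrow)
  4-2-1 → 1
  2-1 → 1

0o114406627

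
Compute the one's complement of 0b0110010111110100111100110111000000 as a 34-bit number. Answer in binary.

0b1001101000001011000011001000111111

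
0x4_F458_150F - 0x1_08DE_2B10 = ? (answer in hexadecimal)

0x3EB79E9FF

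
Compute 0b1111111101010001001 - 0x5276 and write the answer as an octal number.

0o1724023

0b1111111101010001001 = 0o1775211 in octal.
0x5276 = 0o51166 in octal.
Subtract column by column in base 8:
  1-6 → 3 (borrow)
  1-6-1 → 2 (borrow)
  2-1-1 → 0
  5-1 → 4
  7-5 → 2
  7-0 → 7
  1-0 → 1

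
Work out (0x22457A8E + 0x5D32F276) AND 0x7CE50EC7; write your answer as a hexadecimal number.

Add column by column in base 16, right to left:
  E+6 = 4 carry 1
  8+7+1 = 0 carry 1
  A+2+1 = D
  7+F = 6 carry 1
  5+2+1 = 8
  4+3 = 7
  2+D = F
  2+5 = 7
Sum = 0x7F786D04; now AND with 0x7CE50EC7:
  7&7=7, F&C=C, 7&E=6, 8&5=0, 6&0=0, D&E=C, 0&C=0, 4&7=4

0x7C600C04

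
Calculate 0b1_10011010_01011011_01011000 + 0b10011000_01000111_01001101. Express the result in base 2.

0b10001100101010001010100101

Add column by column in base 2, right to left:
  0+1 = 1
  0+0 = 0
  0+1 = 1
  1+1 = 0 carry 1
  1+0+1 = 0 carry 1
  0+0+1 = 1
  1+1 = 0 carry 1
  0+0+1 = 1
  1+1 = 0 carry 1
  1+1+1 = 1 carry 1
  0+1+1 = 0 carry 1
  1+0+1 = 0 carry 1
  1+0+1 = 0 carry 1
  0+0+1 = 1
  1+1 = 0 carry 1
  0+0+1 = 1
  0+0 = 0
  1+0 = 1
  0+0 = 0
  1+1 = 0 carry 1
  1+1+1 = 1 carry 1
  0+0+1 = 1
  0+0 = 0
  1+1 = 0 carry 1
  1+0+1 = 0 carry 1
  final carry 1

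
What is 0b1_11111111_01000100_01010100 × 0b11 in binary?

Multiply each base-2 digit by 3, carrying:
  0×3 = 0 → write 0
  0×3 = 0 → write 0
  1×3 = 3 → write 1 carry 1
  0×3+1 = 1 → write 1
  1×3 = 3 → write 1 carry 1
  0×3+1 = 1 → write 1
  1×3 = 3 → write 1 carry 1
  0×3+1 = 1 → write 1
  0×3 = 0 → write 0
  0×3 = 0 → write 0
  1×3 = 3 → write 1 carry 1
  0×3+1 = 1 → write 1
  0×3 = 0 → write 0
  0×3 = 0 → write 0
  1×3 = 3 → write 1 carry 1
  0×3+1 = 1 → write 1
  1×3 = 3 → write 1 carry 1
  1×3+1 = 4 → write 0 carry 2
  1×3+2 = 5 → write 1 carry 2
  1×3+2 = 5 → write 1 carry 2
  1×3+2 = 5 → write 1 carry 2
  1×3+2 = 5 → write 1 carry 2
  1×3+2 = 5 → write 1 carry 2
  1×3+2 = 5 → write 1 carry 2
  1×3+2 = 5 → write 1 carry 2
  remaining carry: 10

0b101111111011100110011111100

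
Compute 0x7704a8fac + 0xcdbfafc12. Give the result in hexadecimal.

Add column by column in base 16, right to left:
  c+2 = e
  a+1 = b
  f+c = b carry 1
  8+f+1 = 8 carry 1
  a+a+1 = 5 carry 1
  4+f+1 = 4 carry 1
  0+b+1 = c
  7+d = 4 carry 1
  7+c+1 = 4 carry 1
  final carry 1

0x144c458bbe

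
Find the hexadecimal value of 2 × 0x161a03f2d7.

0x2c3407e5ae

Multiply each base-16 digit by 2, carrying:
  7×2 = 14 → write e
  d×2 = 26 → write a carry 1
  2×2+1 = 5 → write 5
  f×2 = 30 → write e carry 1
  3×2+1 = 7 → write 7
  0×2 = 0 → write 0
  a×2 = 20 → write 4 carry 1
  1×2+1 = 3 → write 3
  6×2 = 12 → write c
  1×2 = 2 → write 2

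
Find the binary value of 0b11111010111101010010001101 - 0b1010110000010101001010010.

0b10100100111010101000111011

Subtract column by column in base 2:
  1-0 → 1
  0-1 → 1 (borrow)
  1-0-1 → 0
  1-0 → 1
  0-1 → 1 (borrow)
  0-0-1 → 1 (borrow)
  0-1-1 → 0 (borrow)
  1-0-1 → 0
  0-0 → 0
  0-1 → 1 (borrow)
  1-0-1 → 0
  0-1 → 1 (borrow)
  1-0-1 → 0
  0-1 → 1 (borrow)
  1-0-1 → 0
  1-0 → 1
  1-0 → 1
  1-0 → 1
  0-0 → 0
  1-1 → 0
  0-1 → 1 (borrow)
  1-0-1 → 0
  1-1 → 0
  1-0 → 1
  1-1 → 0
  1-0 → 1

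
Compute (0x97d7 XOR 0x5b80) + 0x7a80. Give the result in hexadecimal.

0x146d7

First 0x97d7 XOR 0x5b80 = 0xcc57.
Add column by column in base 16, right to left:
  7+0 = 7
  5+8 = d
  c+a = 6 carry 1
  c+7+1 = 4 carry 1
  final carry 1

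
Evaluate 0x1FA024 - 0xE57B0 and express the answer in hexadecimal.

0x114874

Subtract column by column in base 16:
  4-0 → 4
  2-B → 7 (borrow)
  0-7-1 → 8 (borrow)
  A-5-1 → 4
  F-E → 1
  1-0 → 1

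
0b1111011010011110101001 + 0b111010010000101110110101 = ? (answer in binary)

Add column by column in base 2, right to left:
  1+1 = 0 carry 1
  0+0+1 = 1
  0+1 = 1
  1+0 = 1
  0+1 = 1
  1+1 = 0 carry 1
  0+0+1 = 1
  1+1 = 0 carry 1
  1+1+1 = 1 carry 1
  1+1+1 = 1 carry 1
  1+0+1 = 0 carry 1
  0+1+1 = 0 carry 1
  0+0+1 = 1
  1+0 = 1
  0+0 = 0
  1+0 = 1
  1+1 = 0 carry 1
  0+0+1 = 1
  1+0 = 1
  1+1 = 0 carry 1
  1+0+1 = 0 carry 1
  1+1+1 = 1 carry 1
  0+1+1 = 0 carry 1
  0+1+1 = 0 carry 1
  final carry 1

0b1001001101011001101011110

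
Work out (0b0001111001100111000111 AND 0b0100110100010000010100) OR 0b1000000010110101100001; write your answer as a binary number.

0b1000110010110101100101

0b0001111001100111000111 AND 0b0100110100010000010100 = 0b0000110000000000000100.
Then OR with 0b1000000010110101100001.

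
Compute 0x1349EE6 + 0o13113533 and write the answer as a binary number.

0x1349EE6 = 0b1001101001001111011100110 in binary.
0o13113533 = 0b1011001001011101011011 in binary.
Add column by column in base 2, right to left:
  0+1 = 1
  1+1 = 0 carry 1
  1+0+1 = 0 carry 1
  0+1+1 = 0 carry 1
  0+1+1 = 0 carry 1
  1+0+1 = 0 carry 1
  1+1+1 = 1 carry 1
  1+0+1 = 0 carry 1
  0+1+1 = 0 carry 1
  1+1+1 = 1 carry 1
  1+1+1 = 1 carry 1
  1+0+1 = 0 carry 1
  1+1+1 = 1 carry 1
  0+0+1 = 1
  0+0 = 0
  1+1 = 0 carry 1
  0+0+1 = 1
  0+0 = 0
  1+1 = 0 carry 1
  0+1+1 = 0 carry 1
  1+0+1 = 0 carry 1
  1+1+1 = 1 carry 1
  0+0+1 = 1
  0+0 = 0
  1+0 = 1

0b1011000010011011001000001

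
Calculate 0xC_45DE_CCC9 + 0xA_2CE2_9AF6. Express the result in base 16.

0x1672C167BF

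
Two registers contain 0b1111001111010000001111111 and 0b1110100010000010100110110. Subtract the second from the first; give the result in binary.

Subtract column by column in base 2:
  1-0 → 1
  1-1 → 0
  1-1 → 0
  1-0 → 1
  1-1 → 0
  1-1 → 0
  1-0 → 1
  0-0 → 0
  0-1 → 1 (borrow)
  0-0-1 → 1 (borrow)
  0-1-1 → 0 (borrow)
  0-0-1 → 1 (borrow)
  0-0-1 → 1 (borrow)
  1-0-1 → 0
  0-0 → 0
  1-0 → 1
  1-1 → 0
  1-0 → 1
  1-0 → 1
  0-0 → 0
  0-1 → 1 (borrow)
  1-0-1 → 0
  1-1 → 0
  1-1 → 0
  1-1 → 0

0b101101001101101001001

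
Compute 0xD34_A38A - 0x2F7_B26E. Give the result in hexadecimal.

0xA3CF11C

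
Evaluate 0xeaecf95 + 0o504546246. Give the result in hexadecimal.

0x13c19c3b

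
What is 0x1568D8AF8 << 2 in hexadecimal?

0x55A362BE0

2 bits is not a whole number of base-16 digits; in binary: 101010110100011011000101011111000 << 2 = 10101011010001101100010101111100000.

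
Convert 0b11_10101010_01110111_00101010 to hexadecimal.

Group the bits into nibbles: 0011 1010 1010 0111 0111 0010 1010 → 3AA772A.

0x3AA772A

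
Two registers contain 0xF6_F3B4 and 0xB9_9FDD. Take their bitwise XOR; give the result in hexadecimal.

0x4F6C69

XOR each hex digit independently (no carries):
  F^B=4, 6^9=F, F^9=6, 3^F=C, B^D=6, 4^D=9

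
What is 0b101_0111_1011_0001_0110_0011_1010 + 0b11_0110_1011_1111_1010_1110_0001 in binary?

0b1000111001110001000100011011

Add column by column in base 2, right to left:
  0+1 = 1
  1+0 = 1
  0+0 = 0
  1+0 = 1
  1+0 = 1
  1+1 = 0 carry 1
  0+1+1 = 0 carry 1
  0+1+1 = 0 carry 1
  0+0+1 = 1
  1+1 = 0 carry 1
  1+0+1 = 0 carry 1
  0+1+1 = 0 carry 1
  1+1+1 = 1 carry 1
  0+1+1 = 0 carry 1
  0+1+1 = 0 carry 1
  0+1+1 = 0 carry 1
  1+1+1 = 1 carry 1
  1+1+1 = 1 carry 1
  0+0+1 = 1
  1+1 = 0 carry 1
  1+0+1 = 0 carry 1
  1+1+1 = 1 carry 1
  1+1+1 = 1 carry 1
  0+0+1 = 1
  1+1 = 0 carry 1
  0+1+1 = 0 carry 1
  1+0+1 = 0 carry 1
  final carry 1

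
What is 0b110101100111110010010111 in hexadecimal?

0xD67C97

Group the bits into nibbles: 1101 0110 0111 1100 1001 0111 → D67C97.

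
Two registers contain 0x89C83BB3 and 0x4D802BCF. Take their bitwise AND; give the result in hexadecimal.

0x09802B83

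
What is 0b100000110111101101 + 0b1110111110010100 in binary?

0b101111110110000001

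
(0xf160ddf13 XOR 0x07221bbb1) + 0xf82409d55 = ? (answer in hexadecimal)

0x1ee66d01f7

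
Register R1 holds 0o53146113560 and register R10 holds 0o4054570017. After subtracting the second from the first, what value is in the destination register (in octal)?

Subtract column by column in base 8:
  0-7 → 1 (borrow)
  6-1-1 → 4
  5-0 → 5
  3-0 → 3
  1-7 → 2 (borrow)
  1-5-1 → 3 (borrow)
  6-4-1 → 1
  4-5 → 7 (borrow)
  1-0-1 → 0
  3-4 → 7 (borrow)
  5-0-1 → 4

0o47071323541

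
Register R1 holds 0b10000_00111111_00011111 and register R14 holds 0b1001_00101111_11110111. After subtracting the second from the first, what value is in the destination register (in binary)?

Subtract column by column in base 2:
  1-1 → 0
  1-1 → 0
  1-1 → 0
  1-0 → 1
  1-1 → 0
  0-1 → 1 (borrow)
  0-1-1 → 0 (borrow)
  0-1-1 → 0 (borrow)
  1-1-1 → 1 (borrow)
  1-1-1 → 1 (borrow)
  1-1-1 → 1 (borrow)
  1-1-1 → 1 (borrow)
  1-0-1 → 0
  1-1 → 0
  0-0 → 0
  0-0 → 0
  0-1 → 1 (borrow)
  0-0-1 → 1 (borrow)
  0-0-1 → 1 (borrow)
  0-1-1 → 0 (borrow)
  1-0-1 → 0

0b1110000111100101000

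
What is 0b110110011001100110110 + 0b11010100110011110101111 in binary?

0b100001011001101011100101

Add column by column in base 2, right to left:
  0+1 = 1
  1+1 = 0 carry 1
  1+1+1 = 1 carry 1
  0+1+1 = 0 carry 1
  1+0+1 = 0 carry 1
  1+1+1 = 1 carry 1
  0+0+1 = 1
  0+1 = 1
  1+1 = 0 carry 1
  1+1+1 = 1 carry 1
  0+1+1 = 0 carry 1
  0+0+1 = 1
  1+0 = 1
  1+1 = 0 carry 1
  0+1+1 = 0 carry 1
  0+0+1 = 1
  1+0 = 1
  1+1 = 0 carry 1
  0+0+1 = 1
  1+1 = 0 carry 1
  1+0+1 = 0 carry 1
  0+1+1 = 0 carry 1
  0+1+1 = 0 carry 1
  final carry 1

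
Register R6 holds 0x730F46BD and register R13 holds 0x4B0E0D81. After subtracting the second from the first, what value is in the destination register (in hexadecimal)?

0x2801393C

Subtract column by column in base 16:
  D-1 → C
  B-8 → 3
  6-D → 9 (borrow)
  4-0-1 → 3
  F-E → 1
  0-0 → 0
  3-B → 8 (borrow)
  7-4-1 → 2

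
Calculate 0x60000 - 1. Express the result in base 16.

0x5ffff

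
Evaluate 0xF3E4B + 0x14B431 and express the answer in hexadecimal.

0x23F27C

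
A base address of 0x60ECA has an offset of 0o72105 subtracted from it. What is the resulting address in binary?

0b1011001101010000101

0x60ECA = 0b1100000111011001010 in binary.
0o72105 = 0b111010001000101 in binary.
Subtract column by column in base 2:
  0-1 → 1 (borrow)
  1-0-1 → 0
  0-1 → 1 (borrow)
  1-0-1 → 0
  0-0 → 0
  0-0 → 0
  1-1 → 0
  1-0 → 1
  0-0 → 0
  1-0 → 1
  1-1 → 0
  1-0 → 1
  0-1 → 1 (borrow)
  0-1-1 → 0 (borrow)
  0-1-1 → 0 (borrow)
  0-0-1 → 1 (borrow)
  0-0-1 → 1 (borrow)
  1-0-1 → 0
  1-0 → 1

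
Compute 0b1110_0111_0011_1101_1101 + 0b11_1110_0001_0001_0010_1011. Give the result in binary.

0b10011001000010100001000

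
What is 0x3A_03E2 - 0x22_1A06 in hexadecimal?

0x17E9DC

Subtract column by column in base 16:
  2-6 → C (borrow)
  E-0-1 → D
  3-A → 9 (borrow)
  0-1-1 → E (borrow)
  A-2-1 → 7
  3-2 → 1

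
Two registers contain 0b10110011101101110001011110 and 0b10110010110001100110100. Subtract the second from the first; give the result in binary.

Subtract column by column in base 2:
  0-0 → 0
  1-0 → 1
  1-1 → 0
  1-0 → 1
  1-1 → 0
  0-1 → 1 (borrow)
  1-0-1 → 0
  0-0 → 0
  0-1 → 1 (borrow)
  0-1-1 → 0 (borrow)
  1-0-1 → 0
  1-0 → 1
  1-0 → 1
  0-1 → 1 (borrow)
  1-1-1 → 1 (borrow)
  1-0-1 → 0
  0-1 → 1 (borrow)
  1-0-1 → 0
  1-0 → 1
  1-1 → 0
  0-1 → 1 (borrow)
  0-0-1 → 1 (borrow)
  1-1-1 → 1 (borrow)
  1-0-1 → 0
  0-0 → 0
  1-0 → 1

0b10011101010111100100101010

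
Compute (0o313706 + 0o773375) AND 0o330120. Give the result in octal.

0o300100

Add column by column in base 8, right to left:
  6+5 = 3 carry 1
  0+7+1 = 0 carry 1
  7+3+1 = 3 carry 1
  3+3+1 = 7
  1+7 = 0 carry 1
  3+7+1 = 3 carry 1
  final carry 1
Sum = 0o1307303; now AND with 0o330120:
  1&0=0, 3&3=3, 0&3=0, 7&0=0, 3&1=1, 0&2=0, 3&0=0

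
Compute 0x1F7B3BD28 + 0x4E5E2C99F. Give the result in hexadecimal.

0x6DD9686C7

Add column by column in base 16, right to left:
  8+F = 7 carry 1
  2+9+1 = C
  D+9 = 6 carry 1
  B+C+1 = 8 carry 1
  3+2+1 = 6
  B+E = 9 carry 1
  7+5+1 = D
  F+E = D carry 1
  1+4+1 = 6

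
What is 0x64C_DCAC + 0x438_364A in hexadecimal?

0xA8512F6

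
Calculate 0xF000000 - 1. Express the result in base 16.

0xEFFFFFF

The trailing 6 digits are 0, so subtracting 1 borrows through: they become F and the next digit up decrements.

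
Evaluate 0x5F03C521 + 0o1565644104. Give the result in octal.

0x5F03C521 = 0o13700742441 in octal.
Add column by column in base 8, right to left:
  1+4 = 5
  4+0 = 4
  4+1 = 5
  2+4 = 6
  4+4 = 0 carry 1
  7+6+1 = 6 carry 1
  0+5+1 = 6
  0+6 = 6
  7+5 = 4 carry 1
  3+1+1 = 5
  1+0 = 1

0o15466606545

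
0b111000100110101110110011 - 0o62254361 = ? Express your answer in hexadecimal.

0x1912c2

0b111000100110101110110011 = 0xe26bb3 in hexadecimal.
0o62254361 = 0xc958f1 in hexadecimal.
Subtract column by column in base 16:
  3-1 → 2
  b-f → c (borrow)
  b-8-1 → 2
  6-5 → 1
  2-9 → 9 (borrow)
  e-c-1 → 1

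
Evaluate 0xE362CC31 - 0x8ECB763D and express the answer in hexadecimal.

Subtract column by column in base 16:
  1-D → 4 (borrow)
  3-3-1 → F (borrow)
  C-6-1 → 5
  C-7 → 5
  2-B → 7 (borrow)
  6-C-1 → 9 (borrow)
  3-E-1 → 4 (borrow)
  E-8-1 → 5

0x549755F4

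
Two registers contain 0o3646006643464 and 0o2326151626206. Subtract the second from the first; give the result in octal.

0o1317635015256

Subtract column by column in base 8:
  4-6 → 6 (borrow)
  6-0-1 → 5
  4-2 → 2
  3-6 → 5 (borrow)
  4-2-1 → 1
  6-6 → 0
  6-1 → 5
  0-5 → 3 (borrow)
  0-1-1 → 6 (borrow)
  6-6-1 → 7 (borrow)
  4-2-1 → 1
  6-3 → 3
  3-2 → 1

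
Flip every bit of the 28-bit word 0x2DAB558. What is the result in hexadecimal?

0xD254AA7

Each hex digit d becomes F−d:
  2→D, D→2, A→5, B→4, 5→A, 5→A, 8→7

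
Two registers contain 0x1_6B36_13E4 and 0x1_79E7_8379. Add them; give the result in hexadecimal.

0x2E51D975D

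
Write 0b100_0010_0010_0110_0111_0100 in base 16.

0x422674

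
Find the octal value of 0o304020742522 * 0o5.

0o1724124555232

Multiply each base-8 digit by 5, carrying:
  2×5 = 10 → write 2 carry 1
  2×5+1 = 11 → write 3 carry 1
  5×5+1 = 26 → write 2 carry 3
  2×5+3 = 13 → write 5 carry 1
  4×5+1 = 21 → write 5 carry 2
  7×5+2 = 37 → write 5 carry 4
  0×5+4 = 4 → write 4
  2×5 = 10 → write 2 carry 1
  0×5+1 = 1 → write 1
  4×5 = 20 → write 4 carry 2
  0×5+2 = 2 → write 2
  3×5 = 15 → write 7 carry 1
  remaining carry: 1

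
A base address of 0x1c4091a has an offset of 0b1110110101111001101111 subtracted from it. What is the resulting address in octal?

0o142125253

0x1c4091a = 0o161004432 in octal.
0b1110110101111001101111 = 0o16657157 in octal.
Subtract column by column in base 8:
  2-7 → 3 (borrow)
  3-5-1 → 5 (borrow)
  4-1-1 → 2
  4-7 → 5 (borrow)
  0-5-1 → 2 (borrow)
  0-6-1 → 1 (borrow)
  1-6-1 → 2 (borrow)
  6-1-1 → 4
  1-0 → 1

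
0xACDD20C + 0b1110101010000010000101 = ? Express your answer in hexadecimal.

0xB087291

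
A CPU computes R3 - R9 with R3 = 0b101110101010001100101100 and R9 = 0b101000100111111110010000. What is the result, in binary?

Subtract column by column in base 2:
  0-0 → 0
  0-0 → 0
  1-0 → 1
  1-0 → 1
  0-1 → 1 (borrow)
  1-0-1 → 0
  0-0 → 0
  0-1 → 1 (borrow)
  1-1-1 → 1 (borrow)
  1-1-1 → 1 (borrow)
  0-1-1 → 0 (borrow)
  0-1-1 → 0 (borrow)
  0-1-1 → 0 (borrow)
  1-1-1 → 1 (borrow)
  0-1-1 → 0 (borrow)
  1-0-1 → 0
  0-0 → 0
  1-1 → 0
  0-0 → 0
  1-0 → 1
  1-0 → 1
  1-1 → 0
  0-0 → 0
  1-1 → 0

0b110000010001110011100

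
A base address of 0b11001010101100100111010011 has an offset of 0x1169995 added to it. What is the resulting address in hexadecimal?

0b11001010101100100111010011 = 0x32AC9D3 in hexadecimal.
Add column by column in base 16, right to left:
  3+5 = 8
  D+9 = 6 carry 1
  9+9+1 = 3 carry 1
  C+9+1 = 6 carry 1
  A+6+1 = 1 carry 1
  2+1+1 = 4
  3+1 = 4

0x4416368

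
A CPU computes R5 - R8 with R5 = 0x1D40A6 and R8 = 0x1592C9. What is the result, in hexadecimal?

0x7ADDD

Subtract column by column in base 16:
  6-9 → D (borrow)
  A-C-1 → D (borrow)
  0-2-1 → D (borrow)
  4-9-1 → A (borrow)
  D-5-1 → 7
  1-1 → 0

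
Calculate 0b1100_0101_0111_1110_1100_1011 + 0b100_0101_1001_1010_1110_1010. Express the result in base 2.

Add column by column in base 2, right to left:
  1+0 = 1
  1+1 = 0 carry 1
  0+0+1 = 1
  1+1 = 0 carry 1
  0+0+1 = 1
  0+1 = 1
  1+1 = 0 carry 1
  1+1+1 = 1 carry 1
  0+0+1 = 1
  1+1 = 0 carry 1
  1+0+1 = 0 carry 1
  1+1+1 = 1 carry 1
  1+1+1 = 1 carry 1
  1+0+1 = 0 carry 1
  1+0+1 = 0 carry 1
  0+1+1 = 0 carry 1
  1+1+1 = 1 carry 1
  0+0+1 = 1
  1+1 = 0 carry 1
  0+0+1 = 1
  0+0 = 0
  0+0 = 0
  1+1 = 0 carry 1
  1+0+1 = 0 carry 1
  final carry 1

0b1000010110001100110110101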